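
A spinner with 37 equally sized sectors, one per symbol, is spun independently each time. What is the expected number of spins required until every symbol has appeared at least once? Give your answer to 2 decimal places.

The wait to go from k to k+1 distinct symbols is geometric with mean 37/(37-k).
E[T] = 37/37 + 37/36 + 37/35 + ... + 37/2 + 37/1 = 37·H_{37}.
H_{37} = 4.202, so E[T] = 155.459.

155.46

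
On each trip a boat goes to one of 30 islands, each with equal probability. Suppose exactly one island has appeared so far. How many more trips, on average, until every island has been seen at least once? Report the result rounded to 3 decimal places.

The wait to go from k to k+1 distinct islands is geometric with mean 30/(30-k).
Sum over k = 1,...,29: E = 30/29 + 30/28 + 30/27 + ... + 30/2 + 30/1 = 118.8496.

118.850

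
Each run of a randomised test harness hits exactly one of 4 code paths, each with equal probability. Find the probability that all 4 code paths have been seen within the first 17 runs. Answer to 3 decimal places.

Let A_i be the event that code path i is missing after 17 runs. By inclusion–exclusion on the A_i,
P(all seen) = Σ_{j=0}^{4} (-1)^j C(4,j)((4-j)/4)^17
= 1.0000 - 0.0301 + 0.0000 - 0.0000 + 0.0000
= 0.9700.

0.970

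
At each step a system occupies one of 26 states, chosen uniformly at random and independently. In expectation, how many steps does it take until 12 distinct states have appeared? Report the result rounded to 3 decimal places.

15.674

Going from k to k+1 distinct takes a geometric number of steps with mean 26/(26-k).
Sum over k = 0,...,11: E = 26/26 + 26/25 + 26/24 + ... + 26/16 + 26/15 = 15.6743.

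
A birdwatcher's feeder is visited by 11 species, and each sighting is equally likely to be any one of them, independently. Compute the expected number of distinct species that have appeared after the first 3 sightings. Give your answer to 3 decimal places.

For each species, P(seen in 3 sightings) = 1 - (10/11)^3 = 0.2487.
By linearity of expectation, E[distinct seen] = 11·(1 - (10/11)^3) = 2.7355.

2.736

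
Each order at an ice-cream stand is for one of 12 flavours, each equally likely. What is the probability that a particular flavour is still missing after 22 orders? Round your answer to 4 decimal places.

0.1475

On each order the fixed flavour fails to appear with probability 11/12.
P(still missing after 22) = (11/12)^22 = 0.14745.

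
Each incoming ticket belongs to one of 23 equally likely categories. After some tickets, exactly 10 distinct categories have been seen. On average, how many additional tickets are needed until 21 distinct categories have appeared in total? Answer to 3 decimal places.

38.643

From k distinct to k+1 distinct takes on average 23/(23-k) tickets.
Sum over k = 10,...,20: E = 23/13 + 23/12 + 23/11 + ... + 23/4 + 23/3 = 38.6431.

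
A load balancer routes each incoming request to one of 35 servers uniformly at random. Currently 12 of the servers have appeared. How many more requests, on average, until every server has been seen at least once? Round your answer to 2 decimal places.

130.70

With k distinct servers already seen, the next new one takes an expected 35/(35-k) requests.
Sum over k = 12,...,34: E = 35/23 + 35/22 + 35/21 + ... + 35/2 + 35/1 = 130.700.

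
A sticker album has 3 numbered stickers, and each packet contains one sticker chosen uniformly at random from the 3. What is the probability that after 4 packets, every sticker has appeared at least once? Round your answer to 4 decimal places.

0.4444

By inclusion–exclusion over which stickers are missing,
P(all seen) = Σ_{j=0}^{3} (-1)^j C(3,j)((3-j)/3)^4
= 1.00000 - 0.59259 + 0.03704 - 0.00000
= 0.44444.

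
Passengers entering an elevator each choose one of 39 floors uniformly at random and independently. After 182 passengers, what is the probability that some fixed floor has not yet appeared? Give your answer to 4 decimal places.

0.0088

Each passenger misses the fixed floor with probability (39-1)/39 = 38/39, independently.
P(still missing after 182) = (38/39)^182 = 0.00885.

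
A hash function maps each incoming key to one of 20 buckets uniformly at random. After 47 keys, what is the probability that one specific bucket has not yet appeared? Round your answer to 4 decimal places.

Each key misses the fixed bucket with probability (20-1)/20 = 19/20, independently.
P(still missing after 47) = (19/20)^47 = 0.08974.

0.0897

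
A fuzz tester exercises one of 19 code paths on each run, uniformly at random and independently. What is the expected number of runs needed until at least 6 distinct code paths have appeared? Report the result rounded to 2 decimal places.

With k distinct code paths already seen, the next new one arrives after an expected 19/(19-k) runs.
Sum over k = 0,...,5: E = 19/19 + 19/18 + 19/17 + 19/16 + 19/15 + 19/14 = 6.985.

6.98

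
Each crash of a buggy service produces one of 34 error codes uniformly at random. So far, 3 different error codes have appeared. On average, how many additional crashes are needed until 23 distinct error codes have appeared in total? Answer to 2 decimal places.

From k distinct to k+1 distinct takes on average 34/(34-k) crashes.
Sum over k = 3,...,22: E = 34/31 + 34/30 + 34/29 + ... + 34/13 + 34/12 = 34.251.

34.25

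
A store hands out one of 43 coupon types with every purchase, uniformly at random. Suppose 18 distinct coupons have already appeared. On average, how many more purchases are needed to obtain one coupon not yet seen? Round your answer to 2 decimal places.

1.72

Each purchase yields a new coupon with probability (43-18)/43 = 25/43, so the wait is geometric with mean 43/25.
E = 43/25 = 1.720.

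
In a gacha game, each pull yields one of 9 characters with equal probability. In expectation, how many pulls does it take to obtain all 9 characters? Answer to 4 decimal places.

The wait to go from k to k+1 distinct characters is geometric with mean 9/(9-k).
E[T] = 9/9 + 9/8 + 9/7 + ... + 9/2 + 9/1 = 9·H_{9}.
H_{9} = 2.82897, so E[T] = 25.46071.

25.4607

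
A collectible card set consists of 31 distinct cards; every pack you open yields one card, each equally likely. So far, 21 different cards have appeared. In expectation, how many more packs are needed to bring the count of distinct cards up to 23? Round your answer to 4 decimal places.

6.5444

From k distinct to k+1 distinct takes on average 31/(31-k) packs.
Sum over k = 21,...,22: E = 31/10 + 31/9 = 6.54444.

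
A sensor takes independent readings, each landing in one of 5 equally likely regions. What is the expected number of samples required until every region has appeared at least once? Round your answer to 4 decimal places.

Split into phases: going from k distinct to k+1 distinct takes on average 5/(5-k) samples.
E[T] = 5/5 + 5/4 + 5/3 + 5/2 + 5/1 = 5·H_{5}.
H_{5} = 2.28333, so E[T] = 11.41667.

11.4167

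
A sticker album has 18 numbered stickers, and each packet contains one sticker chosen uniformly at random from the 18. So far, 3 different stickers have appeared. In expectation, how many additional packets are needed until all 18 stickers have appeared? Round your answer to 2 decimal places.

With k distinct stickers already seen, the next new one takes an expected 18/(18-k) packets.
Sum over k = 3,...,17: E = 18/15 + 18/14 + 18/13 + ... + 18/2 + 18/1 = 59.728.

59.73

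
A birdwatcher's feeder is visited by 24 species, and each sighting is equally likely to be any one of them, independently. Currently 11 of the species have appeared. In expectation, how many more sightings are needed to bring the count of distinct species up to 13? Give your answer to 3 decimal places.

3.846

From k distinct to k+1 distinct takes on average 24/(24-k) sightings.
Sum over k = 11,...,12: E = 24/13 + 24/12 = 3.8462.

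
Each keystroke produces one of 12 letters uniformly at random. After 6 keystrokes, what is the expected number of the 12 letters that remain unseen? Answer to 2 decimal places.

7.12

For each letter, P(unseen after 6) = (11/12)^6 = 0.593.
By linearity of expectation, E[unseen] = 12·(11/12)^6 = 7.120.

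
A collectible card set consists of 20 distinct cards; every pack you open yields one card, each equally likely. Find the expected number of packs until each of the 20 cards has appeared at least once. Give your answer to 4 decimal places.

71.9548

The wait to go from k to k+1 distinct cards is geometric with mean 20/(20-k).
E[T] = 20/20 + 20/19 + 20/18 + ... + 20/2 + 20/1 = 20·H_{20}.
H_{20} = 3.59774, so E[T] = 71.95479.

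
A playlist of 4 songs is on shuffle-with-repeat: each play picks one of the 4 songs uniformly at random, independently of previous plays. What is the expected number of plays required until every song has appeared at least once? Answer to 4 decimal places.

8.3333

Split into phases: going from k distinct to k+1 distinct takes on average 4/(4-k) plays.
E[T] = 4/4 + 4/3 + 4/2 + 4/1 = 4·H_{4}.
H_{4} = 2.08333, so E[T] = 8.33333.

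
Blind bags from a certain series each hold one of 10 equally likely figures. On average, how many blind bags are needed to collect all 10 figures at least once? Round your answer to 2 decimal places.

29.29

The wait to go from k to k+1 distinct figures is geometric with mean 10/(10-k).
E[T] = 10/10 + 10/9 + 10/8 + ... + 10/2 + 10/1 = 10·H_{10}.
H_{10} = 2.929, so E[T] = 29.290.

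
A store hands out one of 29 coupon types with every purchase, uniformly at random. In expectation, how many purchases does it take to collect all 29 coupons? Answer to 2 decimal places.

The wait to go from k to k+1 distinct coupons is geometric with mean 29/(29-k).
E[T] = 29/29 + 29/28 + 29/27 + ... + 29/2 + 29/1 = 29·H_{29}.
H_{29} = 3.962, so E[T] = 114.888.

114.89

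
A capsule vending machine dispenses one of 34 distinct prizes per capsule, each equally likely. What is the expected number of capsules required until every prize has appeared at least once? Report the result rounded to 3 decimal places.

Split into phases: going from k distinct to k+1 distinct takes on average 34/(34-k) capsules.
E[T] = 34/34 + 34/33 + 34/32 + ... + 34/2 + 34/1 = 34·H_{34}.
H_{34} = 4.1182, so E[T] = 140.0191.

140.019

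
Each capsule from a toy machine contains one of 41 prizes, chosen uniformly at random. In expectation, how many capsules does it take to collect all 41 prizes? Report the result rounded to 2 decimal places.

176.42

Split into phases: going from k distinct to k+1 distinct takes on average 41/(41-k) capsules.
E[T] = 41/41 + 41/40 + 41/39 + ... + 41/2 + 41/1 = 41·H_{41}.
H_{41} = 4.303, so E[T] = 176.420.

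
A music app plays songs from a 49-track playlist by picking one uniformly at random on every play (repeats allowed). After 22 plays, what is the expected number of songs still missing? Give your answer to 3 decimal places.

For each song, P(unseen after 22) = (48/49)^22 = 0.6353.
By linearity of expectation, E[unseen] = 49·(48/49)^22 = 31.1307.

31.131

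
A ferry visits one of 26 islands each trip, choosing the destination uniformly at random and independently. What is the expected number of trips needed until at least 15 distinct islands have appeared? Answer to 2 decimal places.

With k distinct islands already seen, the next new one arrives after an expected 26/(26-k) trips.
Sum over k = 0,...,14: E = 26/26 + 26/25 + 26/24 + ... + 26/13 + 26/12 = 21.698.

21.70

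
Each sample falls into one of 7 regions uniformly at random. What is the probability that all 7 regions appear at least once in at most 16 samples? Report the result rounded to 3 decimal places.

0.498

By inclusion–exclusion over which regions are missing,
P(all seen) = Σ_{j=0}^{7} (-1)^j C(7,j)((7-j)/7)^16
= 1.0000 - 0.5942 + 0.0964 - 0.0045 + 0.0000 - 0.0000 + 0.0000 - 0.0000
= 0.4977.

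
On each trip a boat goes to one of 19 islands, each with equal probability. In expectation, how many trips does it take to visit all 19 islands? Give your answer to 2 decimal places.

The wait to go from k to k+1 distinct islands is geometric with mean 19/(19-k).
E[T] = 19/19 + 19/18 + 19/17 + ... + 19/2 + 19/1 = 19·H_{19}.
H_{19} = 3.548, so E[T] = 67.407.

67.41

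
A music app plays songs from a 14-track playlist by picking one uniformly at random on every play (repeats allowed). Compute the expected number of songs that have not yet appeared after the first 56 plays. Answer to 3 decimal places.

0.221

For each song, P(unseen after 56) = (13/14)^56 = 0.0158.
By linearity of expectation, E[unseen] = 14·(13/14)^56 = 0.2207.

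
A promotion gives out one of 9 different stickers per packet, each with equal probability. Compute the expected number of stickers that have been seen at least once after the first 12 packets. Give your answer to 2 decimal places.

For each sticker, P(seen in 12 packets) = 1 - (8/9)^12 = 0.757.
By linearity of expectation, E[distinct seen] = 9·(1 - (8/9)^12) = 6.810.

6.81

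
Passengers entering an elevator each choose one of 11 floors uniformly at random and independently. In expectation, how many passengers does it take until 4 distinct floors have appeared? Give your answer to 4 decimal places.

4.6972

Going from k to k+1 distinct takes a geometric number of passengers with mean 11/(11-k).
Sum over k = 0,...,3: E = 11/11 + 11/10 + 11/9 + 11/8 = 4.69722.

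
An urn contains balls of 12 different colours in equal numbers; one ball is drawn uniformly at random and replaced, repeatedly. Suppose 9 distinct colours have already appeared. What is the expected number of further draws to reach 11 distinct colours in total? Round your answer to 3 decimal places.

With k distinct colours already seen, the next new one takes an expected 12/(12-k) draws.
Sum over k = 9,...,10: E = 12/3 + 12/2 = 10.0000.

10.000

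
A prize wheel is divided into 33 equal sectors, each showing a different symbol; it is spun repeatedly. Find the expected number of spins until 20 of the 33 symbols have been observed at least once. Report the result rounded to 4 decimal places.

29.9859

Going from k to k+1 distinct takes a geometric number of spins with mean 33/(33-k).
Sum over k = 0,...,19: E = 33/33 + 33/32 + 33/31 + ... + 33/15 + 33/14 = 29.98593.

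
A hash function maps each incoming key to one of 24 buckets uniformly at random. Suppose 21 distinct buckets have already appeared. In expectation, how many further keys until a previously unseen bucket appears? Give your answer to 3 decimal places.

Each key yields a new bucket with probability (24-21)/24 = 3/24, so the wait is geometric with mean 24/3.
E = 24/3 = 8.0000.

8.000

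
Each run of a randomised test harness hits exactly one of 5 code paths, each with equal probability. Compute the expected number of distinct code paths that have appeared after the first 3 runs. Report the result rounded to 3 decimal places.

For each code path, P(seen in 3 runs) = 1 - (4/5)^3 = 0.4880.
By linearity of expectation, E[distinct seen] = 5·(1 - (4/5)^3) = 2.4400.

2.440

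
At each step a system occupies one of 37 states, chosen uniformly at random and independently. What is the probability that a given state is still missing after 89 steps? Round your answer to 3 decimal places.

Each step misses the fixed state with probability (37-1)/37 = 36/37, independently.
P(still missing after 89) = (36/37)^89 = 0.0873.

0.087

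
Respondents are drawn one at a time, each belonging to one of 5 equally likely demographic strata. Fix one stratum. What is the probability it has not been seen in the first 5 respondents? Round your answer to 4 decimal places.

0.3277

On each respondent the fixed stratum fails to appear with probability 4/5.
P(still missing after 5) = (4/5)^5 = 0.32768.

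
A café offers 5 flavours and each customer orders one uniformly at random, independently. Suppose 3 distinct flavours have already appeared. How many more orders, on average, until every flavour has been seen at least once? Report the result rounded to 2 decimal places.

7.50

The wait to go from k to k+1 distinct flavours is geometric with mean 5/(5-k).
Sum over k = 3,...,4: E = 5/2 + 5/1 = 7.500.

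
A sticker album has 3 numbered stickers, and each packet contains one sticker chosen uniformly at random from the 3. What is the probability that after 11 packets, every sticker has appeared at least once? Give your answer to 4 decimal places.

Let A_i be the event that sticker i is missing after 11 packets. By inclusion–exclusion on the A_i,
P(all seen) = Σ_{j=0}^{3} (-1)^j C(3,j)((3-j)/3)^11
= 1.00000 - 0.03468 + 0.00002 - 0.00000
= 0.96533.

0.9653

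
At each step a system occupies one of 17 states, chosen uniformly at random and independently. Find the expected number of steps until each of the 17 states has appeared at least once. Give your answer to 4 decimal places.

The wait to go from k to k+1 distinct states is geometric with mean 17/(17-k).
E[T] = 17/17 + 17/16 + 17/15 + ... + 17/2 + 17/1 = 17·H_{17}.
H_{17} = 3.43955, so E[T] = 58.47239.

58.4724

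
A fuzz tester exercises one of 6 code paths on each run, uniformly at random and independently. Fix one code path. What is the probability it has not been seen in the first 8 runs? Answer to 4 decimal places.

Each run misses the fixed code path with probability (6-1)/6 = 5/6, independently.
P(still missing after 8) = (5/6)^8 = 0.23257.

0.2326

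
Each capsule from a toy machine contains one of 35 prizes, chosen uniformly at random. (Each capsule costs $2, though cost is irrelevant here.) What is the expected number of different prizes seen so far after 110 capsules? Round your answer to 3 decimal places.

33.557

For each prize, P(seen in 110 capsules) = 1 - (34/35)^110 = 0.9588.
By linearity of expectation, E[distinct seen] = 35·(1 - (34/35)^110) = 33.5570.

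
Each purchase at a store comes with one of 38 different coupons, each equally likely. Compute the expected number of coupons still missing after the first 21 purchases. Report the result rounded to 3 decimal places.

21.705

For each coupon, P(unseen after 21) = (37/38)^21 = 0.5712.
By linearity of expectation, E[unseen] = 38·(37/38)^21 = 21.7052.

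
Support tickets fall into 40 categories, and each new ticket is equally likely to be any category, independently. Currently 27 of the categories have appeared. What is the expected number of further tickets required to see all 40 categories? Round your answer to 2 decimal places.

127.21

From k distinct to k+1 distinct takes on average 40/(40-k) tickets.
Sum over k = 27,...,39: E = 40/13 + 40/12 + 40/11 + ... + 40/2 + 40/1 = 127.205.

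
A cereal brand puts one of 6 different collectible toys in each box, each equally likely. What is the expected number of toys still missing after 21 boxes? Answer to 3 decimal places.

For each toy, P(unseen after 21) = (5/6)^21 = 0.0217.
By linearity of expectation, E[unseen] = 6·(5/6)^21 = 0.1304.

0.130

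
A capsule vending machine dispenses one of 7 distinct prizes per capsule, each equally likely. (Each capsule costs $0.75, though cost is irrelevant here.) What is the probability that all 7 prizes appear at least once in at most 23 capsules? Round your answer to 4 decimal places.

0.8071

By inclusion–exclusion over which prizes are missing,
P(all seen) = Σ_{j=0}^{7} (-1)^j C(7,j)((7-j)/7)^23
= 1.00000 - 0.20199 + 0.00915 - 0.00009 + 0.00000 - 0.00000 + 0.00000 - 0.00000
= 0.80707.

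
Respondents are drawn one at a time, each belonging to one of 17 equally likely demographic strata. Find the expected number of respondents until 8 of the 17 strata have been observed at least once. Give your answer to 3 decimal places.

10.380

Going from k to k+1 distinct takes a geometric number of respondents with mean 17/(17-k).
Sum over k = 0,...,7: E = 17/17 + 17/16 + 17/15 + ... + 17/11 + 17/10 = 10.3799.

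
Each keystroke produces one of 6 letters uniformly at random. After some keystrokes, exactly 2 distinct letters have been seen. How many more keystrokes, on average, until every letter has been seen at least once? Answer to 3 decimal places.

12.500

With k distinct letters already seen, the next new one takes an expected 6/(6-k) keystrokes.
Sum over k = 2,...,5: E = 6/4 + 6/3 + 6/2 + 6/1 = 12.5000.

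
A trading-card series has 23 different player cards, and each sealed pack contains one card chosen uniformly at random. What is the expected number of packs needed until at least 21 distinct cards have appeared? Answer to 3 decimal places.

Going from k to k+1 distinct takes a geometric number of packs with mean 23/(23-k).
Sum over k = 0,...,20: E = 23/23 + 23/22 + 23/21 + ... + 23/4 + 23/3 = 51.3887.

51.389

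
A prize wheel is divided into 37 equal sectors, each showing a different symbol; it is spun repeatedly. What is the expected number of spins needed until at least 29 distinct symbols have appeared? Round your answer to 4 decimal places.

With k distinct symbols already seen, the next new one arrives after an expected 37/(37-k) spins.
Sum over k = 0,...,28: E = 37/37 + 37/36 + 37/35 + ... + 37/10 + 37/9 = 54.89798.

54.8980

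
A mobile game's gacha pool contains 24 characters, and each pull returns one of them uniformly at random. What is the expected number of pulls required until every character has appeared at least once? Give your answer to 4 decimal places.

90.6230

The wait to go from k to k+1 distinct characters is geometric with mean 24/(24-k).
E[T] = 24/24 + 24/23 + 24/22 + ... + 24/2 + 24/1 = 24·H_{24}.
H_{24} = 3.77596, so E[T] = 90.62300.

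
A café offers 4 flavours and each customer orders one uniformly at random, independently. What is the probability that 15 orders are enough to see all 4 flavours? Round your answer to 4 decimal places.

0.9467

Let A_i be the event that flavour i is missing after 15 orders. By inclusion–exclusion on the A_i,
P(all seen) = Σ_{j=0}^{4} (-1)^j C(4,j)((4-j)/4)^15
= 1.00000 - 0.05345 + 0.00018 - 0.00000 + 0.00000
= 0.94673.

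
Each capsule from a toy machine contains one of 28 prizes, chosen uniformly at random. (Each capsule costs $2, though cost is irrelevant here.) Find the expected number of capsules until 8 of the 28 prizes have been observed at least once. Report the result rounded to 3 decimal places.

9.224

With k distinct prizes already seen, the next new one arrives after an expected 28/(28-k) capsules.
Sum over k = 0,...,7: E = 28/28 + 28/27 + 28/26 + ... + 28/22 + 28/21 = 9.2241.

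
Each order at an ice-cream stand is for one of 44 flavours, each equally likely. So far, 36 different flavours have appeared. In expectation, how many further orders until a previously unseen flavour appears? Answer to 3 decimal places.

Each order yields a new flavour with probability (44-36)/44 = 8/44, so the wait is geometric with mean 44/8.
E = 44/8 = 5.5000.

5.500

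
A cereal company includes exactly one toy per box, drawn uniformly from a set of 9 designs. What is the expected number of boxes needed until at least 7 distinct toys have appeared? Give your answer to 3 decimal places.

11.961

With k distinct toys already seen, the next new one arrives after an expected 9/(9-k) boxes.
Sum over k = 0,...,6: E = 9/9 + 9/8 + 9/7 + ... + 9/4 + 9/3 = 11.9607.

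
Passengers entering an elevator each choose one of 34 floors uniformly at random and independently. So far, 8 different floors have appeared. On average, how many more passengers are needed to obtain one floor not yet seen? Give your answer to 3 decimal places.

Each passenger yields a new floor with probability (34-8)/34 = 26/34, so the wait is geometric with mean 34/26.
E = 34/26 = 1.3077.

1.308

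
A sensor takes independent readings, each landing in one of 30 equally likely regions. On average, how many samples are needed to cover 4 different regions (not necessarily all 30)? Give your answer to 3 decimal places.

4.217

With k distinct regions already seen, the next new one arrives after an expected 30/(30-k) samples.
Sum over k = 0,...,3: E = 30/30 + 30/29 + 30/28 + 30/27 = 4.2170.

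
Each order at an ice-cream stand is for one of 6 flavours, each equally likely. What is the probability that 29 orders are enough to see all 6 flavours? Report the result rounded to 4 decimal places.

By inclusion–exclusion over which flavours are missing,
P(all seen) = Σ_{j=0}^{6} (-1)^j C(6,j)((6-j)/6)^29
= 1.00000 - 0.03033 + 0.00012 - 0.00000 + 0.00000 - 0.00000 + 0.00000
= 0.96979.

0.9698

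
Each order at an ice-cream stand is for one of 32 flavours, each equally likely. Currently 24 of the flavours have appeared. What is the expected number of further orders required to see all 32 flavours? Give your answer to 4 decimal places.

With k distinct flavours already seen, the next new one takes an expected 32/(32-k) orders.
Sum over k = 24,...,31: E = 32/8 + 32/7 + 32/6 + ... + 32/2 + 32/1 = 86.97143.

86.9714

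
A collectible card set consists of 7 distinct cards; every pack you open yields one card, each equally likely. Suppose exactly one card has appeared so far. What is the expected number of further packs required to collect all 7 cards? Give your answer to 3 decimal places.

With k distinct cards already seen, the next new one takes an expected 7/(7-k) packs.
Sum over k = 1,...,6: E = 7/6 + 7/5 + 7/4 + 7/3 + 7/2 + 7/1 = 17.1500.

17.150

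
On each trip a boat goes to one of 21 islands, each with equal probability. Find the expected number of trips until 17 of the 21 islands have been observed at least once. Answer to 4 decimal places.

With k distinct islands already seen, the next new one arrives after an expected 21/(21-k) trips.
Sum over k = 0,...,16: E = 21/21 + 21/20 + 21/19 + ... + 21/6 + 21/5 = 32.80253.

32.8025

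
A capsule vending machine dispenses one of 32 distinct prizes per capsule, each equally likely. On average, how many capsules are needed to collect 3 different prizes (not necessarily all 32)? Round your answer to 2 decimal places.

With k distinct prizes already seen, the next new one arrives after an expected 32/(32-k) capsules.
Sum over k = 0,...,2: E = 32/32 + 32/31 + 32/30 = 3.099.

3.10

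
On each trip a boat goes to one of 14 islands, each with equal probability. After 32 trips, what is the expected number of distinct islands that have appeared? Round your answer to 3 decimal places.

For each island, P(seen in 32 trips) = 1 - (13/14)^32 = 0.9067.
By linearity of expectation, E[distinct seen] = 14·(1 - (13/14)^32) = 12.6932.

12.693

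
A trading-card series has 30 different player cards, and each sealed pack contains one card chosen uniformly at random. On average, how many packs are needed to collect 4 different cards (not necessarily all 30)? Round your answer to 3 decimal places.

With k distinct cards already seen, the next new one arrives after an expected 30/(30-k) packs.
Sum over k = 0,...,3: E = 30/30 + 30/29 + 30/28 + 30/27 = 4.2170.

4.217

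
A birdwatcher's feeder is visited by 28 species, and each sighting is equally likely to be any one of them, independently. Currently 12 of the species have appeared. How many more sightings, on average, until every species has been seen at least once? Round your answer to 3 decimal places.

94.660

With k distinct species already seen, the next new one takes an expected 28/(28-k) sightings.
Sum over k = 12,...,27: E = 28/16 + 28/15 + 28/14 + ... + 28/2 + 28/1 = 94.6604.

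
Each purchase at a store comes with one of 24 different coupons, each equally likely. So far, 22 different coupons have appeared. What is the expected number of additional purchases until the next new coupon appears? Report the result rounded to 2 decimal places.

12.00

The number of purchases until the next new coupon is geometric with success probability 2/24, so its mean is 24/2.
E = 24/2 = 12.000.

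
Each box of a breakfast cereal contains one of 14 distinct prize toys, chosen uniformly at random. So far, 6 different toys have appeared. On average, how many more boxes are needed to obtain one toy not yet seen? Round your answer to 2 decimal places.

Each box yields a new toy with probability (14-6)/14 = 8/14, so the wait is geometric with mean 14/8.
E = 14/8 = 1.750.

1.75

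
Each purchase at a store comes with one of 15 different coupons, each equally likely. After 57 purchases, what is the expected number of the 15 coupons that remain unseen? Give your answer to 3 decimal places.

0.294

For each coupon, P(unseen after 57) = (14/15)^57 = 0.0196.
By linearity of expectation, E[unseen] = 15·(14/15)^57 = 0.2939.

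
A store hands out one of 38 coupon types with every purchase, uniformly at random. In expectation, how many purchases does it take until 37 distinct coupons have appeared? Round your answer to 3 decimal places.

122.660

With k distinct coupons already seen, the next new one arrives after an expected 38/(38-k) purchases.
Sum over k = 0,...,36: E = 38/38 + 38/37 + 38/36 + ... + 38/3 + 38/2 = 122.6603.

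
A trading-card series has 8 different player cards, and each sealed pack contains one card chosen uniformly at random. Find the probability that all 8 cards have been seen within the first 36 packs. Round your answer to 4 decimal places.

Let A_i be the event that card i is missing after 36 packs. By inclusion–exclusion on the A_i,
P(all seen) = Σ_{j=0}^{8} (-1)^j C(8,j)((8-j)/8)^36
= 1.00000 - 0.06537 + 0.00089 - 0.00000 + 0.00000 - 0.00000 + 0.00000 - 0.00000 + 0.00000
= 0.93552.

0.9355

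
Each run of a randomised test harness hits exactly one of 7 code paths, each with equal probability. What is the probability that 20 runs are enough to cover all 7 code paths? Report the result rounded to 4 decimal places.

By inclusion–exclusion over which code paths are missing,
P(all seen) = Σ_{j=0}^{7} (-1)^j C(7,j)((7-j)/7)^20
= 1.00000 - 0.32075 + 0.02510 - 0.00048 + 0.00000 - 0.00000 + 0.00000 - 0.00000
= 0.70387.

0.7039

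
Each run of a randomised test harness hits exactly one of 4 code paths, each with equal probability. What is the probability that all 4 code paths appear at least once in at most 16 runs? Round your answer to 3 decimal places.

0.960

Let A_i be the event that code path i is missing after 16 runs. By inclusion–exclusion on the A_i,
P(all seen) = Σ_{j=0}^{4} (-1)^j C(4,j)((4-j)/4)^16
= 1.0000 - 0.0401 + 0.0001 - 0.0000 + 0.0000
= 0.9600.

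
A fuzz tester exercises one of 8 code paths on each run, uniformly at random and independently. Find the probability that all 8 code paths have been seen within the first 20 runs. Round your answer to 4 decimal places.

Let A_i be the event that code path i is missing after 20 runs. By inclusion–exclusion on the A_i,
P(all seen) = Σ_{j=0}^{8} (-1)^j C(8,j)((8-j)/8)^20
= 1.00000 - 0.55367 + 0.08879 - 0.00463 + 0.00007 - 0.00000 + 0.00000 - 0.00000 + 0.00000
= 0.53056.

0.5306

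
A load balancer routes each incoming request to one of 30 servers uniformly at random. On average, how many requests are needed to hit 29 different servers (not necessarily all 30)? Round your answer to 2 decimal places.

89.85

With k distinct servers already seen, the next new one arrives after an expected 30/(30-k) requests.
Sum over k = 0,...,28: E = 30/30 + 30/29 + 30/28 + ... + 30/3 + 30/2 = 89.850.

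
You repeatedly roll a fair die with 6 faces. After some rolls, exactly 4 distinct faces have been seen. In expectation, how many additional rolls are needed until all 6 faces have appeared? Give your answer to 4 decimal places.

9.0000

From k distinct to k+1 distinct takes on average 6/(6-k) rolls.
Sum over k = 4,...,5: E = 6/2 + 6/1 = 9.00000.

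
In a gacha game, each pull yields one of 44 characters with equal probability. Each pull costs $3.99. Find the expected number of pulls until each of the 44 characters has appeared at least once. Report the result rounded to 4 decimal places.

The wait to go from k to k+1 distinct characters is geometric with mean 44/(44-k).
E[T] = 44/44 + 44/43 + 44/42 + ... + 44/2 + 44/1 = 44·H_{44}.
H_{44} = 4.37273, so E[T] = 192.39994.

192.3999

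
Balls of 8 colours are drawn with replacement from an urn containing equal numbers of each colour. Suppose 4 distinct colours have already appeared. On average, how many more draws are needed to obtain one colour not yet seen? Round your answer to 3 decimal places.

2.000

The number of draws until the next new colour is geometric with success probability 4/8, so its mean is 8/4.
E = 8/4 = 2.0000.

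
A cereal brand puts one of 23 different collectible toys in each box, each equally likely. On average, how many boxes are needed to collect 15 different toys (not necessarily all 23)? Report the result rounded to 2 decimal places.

23.38

Going from k to k+1 distinct takes a geometric number of boxes with mean 23/(23-k).
Sum over k = 0,...,14: E = 23/23 + 23/22 + 23/21 + ... + 23/10 + 23/9 = 23.378.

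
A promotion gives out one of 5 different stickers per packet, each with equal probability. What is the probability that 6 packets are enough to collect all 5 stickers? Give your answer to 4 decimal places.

0.1152

By inclusion–exclusion over which stickers are missing,
P(all seen) = Σ_{j=0}^{5} (-1)^j C(5,j)((5-j)/5)^6
= 1.00000 - 1.31072 + 0.46656 - 0.04096 + 0.00032 - 0.00000
= 0.11520.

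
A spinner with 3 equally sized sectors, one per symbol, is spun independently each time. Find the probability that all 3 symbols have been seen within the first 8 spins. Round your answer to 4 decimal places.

0.8834

Let A_i be the event that symbol i is missing after 8 spins. By inclusion–exclusion on the A_i,
P(all seen) = Σ_{j=0}^{3} (-1)^j C(3,j)((3-j)/3)^8
= 1.00000 - 0.11706 + 0.00046 - 0.00000
= 0.88340.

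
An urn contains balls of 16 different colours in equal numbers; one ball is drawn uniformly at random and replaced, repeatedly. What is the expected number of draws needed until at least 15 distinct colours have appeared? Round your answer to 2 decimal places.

38.09

With k distinct colours already seen, the next new one arrives after an expected 16/(16-k) draws.
Sum over k = 0,...,14: E = 16/16 + 16/15 + 16/14 + ... + 16/3 + 16/2 = 38.092.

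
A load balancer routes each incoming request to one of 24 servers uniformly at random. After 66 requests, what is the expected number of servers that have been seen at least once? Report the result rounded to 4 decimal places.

22.5535

For each server, P(seen in 66 requests) = 1 - (23/24)^66 = 0.93973.
By linearity of expectation, E[distinct seen] = 24·(1 - (23/24)^66) = 22.55354.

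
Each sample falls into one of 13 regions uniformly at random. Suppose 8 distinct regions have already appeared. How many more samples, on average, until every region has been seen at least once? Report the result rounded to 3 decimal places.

29.683

With k distinct regions already seen, the next new one takes an expected 13/(13-k) samples.
Sum over k = 8,...,12: E = 13/5 + 13/4 + 13/3 + 13/2 + 13/1 = 29.6833.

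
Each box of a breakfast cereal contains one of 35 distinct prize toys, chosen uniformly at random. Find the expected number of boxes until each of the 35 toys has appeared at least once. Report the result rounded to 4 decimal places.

The wait to go from k to k+1 distinct toys is geometric with mean 35/(35-k).
E[T] = 35/35 + 35/34 + 35/33 + ... + 35/2 + 35/1 = 35·H_{35}.
H_{35} = 4.14678, so E[T] = 145.13735.

145.1373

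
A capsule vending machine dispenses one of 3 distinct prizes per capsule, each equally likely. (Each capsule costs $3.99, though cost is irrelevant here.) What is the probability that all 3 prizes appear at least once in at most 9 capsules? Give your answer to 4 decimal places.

0.9221

Let A_i be the event that prize i is missing after 9 capsules. By inclusion–exclusion on the A_i,
P(all seen) = Σ_{j=0}^{3} (-1)^j C(3,j)((3-j)/3)^9
= 1.00000 - 0.07804 + 0.00015 - 0.00000
= 0.92212.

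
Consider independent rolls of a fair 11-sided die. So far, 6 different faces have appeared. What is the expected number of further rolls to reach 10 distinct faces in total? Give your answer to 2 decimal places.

From k distinct to k+1 distinct takes on average 11/(11-k) rolls.
Sum over k = 6,...,9: E = 11/5 + 11/4 + 11/3 + 11/2 = 14.117.

14.12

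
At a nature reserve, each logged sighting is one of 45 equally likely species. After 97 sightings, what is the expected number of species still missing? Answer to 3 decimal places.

For each species, P(unseen after 97) = (44/45)^97 = 0.1131.
By linearity of expectation, E[unseen] = 45·(44/45)^97 = 5.0875.

5.088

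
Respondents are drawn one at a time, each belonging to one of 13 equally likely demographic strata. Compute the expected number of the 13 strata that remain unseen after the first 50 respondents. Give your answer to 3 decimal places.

For each stratum, P(unseen after 50) = (12/13)^50 = 0.0183.
By linearity of expectation, E[unseen] = 13·(12/13)^50 = 0.2376.

0.238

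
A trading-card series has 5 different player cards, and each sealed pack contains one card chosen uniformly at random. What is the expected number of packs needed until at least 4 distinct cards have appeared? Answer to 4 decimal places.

6.4167

With k distinct cards already seen, the next new one arrives after an expected 5/(5-k) packs.
Sum over k = 0,...,3: E = 5/5 + 5/4 + 5/3 + 5/2 = 6.41667.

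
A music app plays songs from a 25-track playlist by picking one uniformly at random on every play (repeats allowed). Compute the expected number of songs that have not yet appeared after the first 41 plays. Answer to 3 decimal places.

For each song, P(unseen after 41) = (24/25)^41 = 0.1876.
By linearity of expectation, E[unseen] = 25·(24/25)^41 = 4.6888.

4.689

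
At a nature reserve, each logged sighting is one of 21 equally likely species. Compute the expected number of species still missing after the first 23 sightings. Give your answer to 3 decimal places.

6.837

For each species, P(unseen after 23) = (20/21)^23 = 0.3256.
By linearity of expectation, E[unseen] = 21·(20/21)^23 = 6.8370.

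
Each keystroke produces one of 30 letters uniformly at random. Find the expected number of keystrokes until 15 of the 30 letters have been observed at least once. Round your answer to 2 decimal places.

20.30

With k distinct letters already seen, the next new one arrives after an expected 30/(30-k) keystrokes.
Sum over k = 0,...,14: E = 30/30 + 30/29 + 30/28 + ... + 30/17 + 30/16 = 20.303.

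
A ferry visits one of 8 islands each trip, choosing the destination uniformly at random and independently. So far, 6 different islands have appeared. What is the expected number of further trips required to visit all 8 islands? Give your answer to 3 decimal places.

12.000

From k distinct to k+1 distinct takes on average 8/(8-k) trips.
Sum over k = 6,...,7: E = 8/2 + 8/1 = 12.0000.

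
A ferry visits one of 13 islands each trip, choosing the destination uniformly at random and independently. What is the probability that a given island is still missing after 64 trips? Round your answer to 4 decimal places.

0.0060

Each trip misses the fixed island with probability (13-1)/13 = 12/13, independently.
P(still missing after 64) = (12/13)^64 = 0.00596.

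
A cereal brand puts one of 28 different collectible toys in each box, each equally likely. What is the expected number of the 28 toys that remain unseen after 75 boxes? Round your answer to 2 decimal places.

1.83

For each toy, P(unseen after 75) = (27/28)^75 = 0.065.
By linearity of expectation, E[unseen] = 28·(27/28)^75 = 1.831.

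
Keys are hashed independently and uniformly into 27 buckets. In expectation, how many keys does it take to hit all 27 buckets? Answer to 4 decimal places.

After k distinct buckets have appeared, the next key gives a new one with probability (27-k)/27, so the expected wait for the (k+1)-th is 27/(27-k).
E[T] = 27/27 + 27/26 + 27/25 + ... + 27/2 + 27/1 = 27·H_{27}.
H_{27} = 3.89146, so E[T] = 105.06933.

105.0693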